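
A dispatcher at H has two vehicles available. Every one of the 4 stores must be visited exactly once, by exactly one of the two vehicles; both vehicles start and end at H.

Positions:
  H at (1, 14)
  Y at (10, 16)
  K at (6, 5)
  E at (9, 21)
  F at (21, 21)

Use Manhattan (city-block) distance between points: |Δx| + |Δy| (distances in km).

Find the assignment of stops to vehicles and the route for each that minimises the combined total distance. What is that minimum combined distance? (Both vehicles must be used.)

82 km — the smallest possible combined total.

There are 2^3 − 1 = 7 ways to divide the 4 stops into two non-empty groups. For each, the best each vehicle can do is its own shortest tour through its group:
  {Y} + {K, E, F}: 22 + 72 = 94
  {K} + {Y, E, F}: 28 + 54 = 82
  {Y, K} + {E, F}: 40 + 54 = 94
  {E} + {Y, K, F}: 30 + 72 = 102
  {Y, E} + {K, F}: 32 + 72 = 104
  {K, E} + {Y, F}: 48 + 54 = 102
  … (7 splits in total)
Best: vehicle 1 H → K → H = 28; vehicle 2 H → Y → F → E → H = 54; combined 82.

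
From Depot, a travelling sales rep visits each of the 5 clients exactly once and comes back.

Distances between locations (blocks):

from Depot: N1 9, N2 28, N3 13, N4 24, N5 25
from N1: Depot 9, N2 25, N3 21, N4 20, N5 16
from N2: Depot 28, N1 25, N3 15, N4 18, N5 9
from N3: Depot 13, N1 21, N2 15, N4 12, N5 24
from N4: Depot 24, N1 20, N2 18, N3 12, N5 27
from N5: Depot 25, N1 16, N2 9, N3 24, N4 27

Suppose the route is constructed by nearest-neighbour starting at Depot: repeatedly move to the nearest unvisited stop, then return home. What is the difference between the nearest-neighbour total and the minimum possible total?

From Depot: N1=9, N3=13, N4=24, N5=25, N2=28 → choose N1 (9).
From N1: N5=16, N4=20, N3=21, N2=25 → choose N5 (16).
From N5: N2=9, N3=24, N4=27 → choose N2 (9).
From N2: N3=15, N4=18 → choose N3 (15).
From N3: N4=12 → choose N4 (12).
NN route Depot → N1 → N5 → N2 → N3 → N4 → Depot costs 85.
Optimal: Depot → N1 → N5 → N2 → N4 → N3 → Depot costs 77 (by enumerating all 60 distinct tours).
Excess = 85 − 77 = 8.

8 blocks longer than the optimal tour.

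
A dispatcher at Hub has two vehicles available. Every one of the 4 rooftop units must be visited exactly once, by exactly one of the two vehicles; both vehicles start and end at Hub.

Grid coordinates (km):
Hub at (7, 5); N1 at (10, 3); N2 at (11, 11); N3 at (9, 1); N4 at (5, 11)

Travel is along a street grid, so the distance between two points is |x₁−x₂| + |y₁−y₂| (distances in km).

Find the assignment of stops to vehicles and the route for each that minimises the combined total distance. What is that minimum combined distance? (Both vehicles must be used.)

Check every non-empty split of the stops between the two vehicles; for each half take its own optimal tour:
  {N1} + {N2, N3, N4}: 10 + 32 = 42
  {N2} + {N1, N3, N4}: 20 + 30 = 50
  {N1, N2} + {N3, N4}: 24 + 28 = 52
  {N3} + {N1, N2, N4}: 12 + 28 = 40
  {N1, N3} + {N2, N4}: 14 + 24 = 38
  {N2, N3} + {N1, N4}: 28 + 26 = 54
  … (7 splits in total)
Best: vehicle 1 Hub → N1 → N3 → Hub = 14; vehicle 2 Hub → N2 → N4 → Hub = 24; combined 38.

Minimum combined distance: 38 km.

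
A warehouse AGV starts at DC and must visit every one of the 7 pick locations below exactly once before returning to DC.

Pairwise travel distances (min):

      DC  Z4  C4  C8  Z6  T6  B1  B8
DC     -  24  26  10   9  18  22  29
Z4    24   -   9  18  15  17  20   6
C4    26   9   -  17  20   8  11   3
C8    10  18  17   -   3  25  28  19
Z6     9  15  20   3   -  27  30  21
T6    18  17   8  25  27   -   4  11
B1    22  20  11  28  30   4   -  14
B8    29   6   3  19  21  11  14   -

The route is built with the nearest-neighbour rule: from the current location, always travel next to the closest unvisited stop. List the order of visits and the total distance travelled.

DC → [Z6:9 / C8:10 / T6:18 / B1:22 / Z4:24 / C4:26 / B8:29] → Z6 (9)
Z6 → [C8:3 / Z4:15 / C4:20 / B8:21 / T6:27 / B1:30] → C8 (3)
C8 → [C4:17 / Z4:18 / B8:19 / T6:25 / B1:28] → C4 (17)
C4 → [B8:3 / T6:8 / Z4:9 / B1:11] → B8 (3)
B8 → [Z4:6 / T6:11 / B1:14] → Z4 (6)
Z4 → [T6:17 / B1:20] → T6 (17)
T6 → [B1:4] → B1 (4)
Return B1→DC: 22.
Total = 9 + 3 + 17 + 3 + 6 + 17 + 4 + 22 = 81.

Nearest-neighbour total = 81 min; route DC → Z6 → C8 → C4 → B8 → Z4 → T6 → B1 → DC.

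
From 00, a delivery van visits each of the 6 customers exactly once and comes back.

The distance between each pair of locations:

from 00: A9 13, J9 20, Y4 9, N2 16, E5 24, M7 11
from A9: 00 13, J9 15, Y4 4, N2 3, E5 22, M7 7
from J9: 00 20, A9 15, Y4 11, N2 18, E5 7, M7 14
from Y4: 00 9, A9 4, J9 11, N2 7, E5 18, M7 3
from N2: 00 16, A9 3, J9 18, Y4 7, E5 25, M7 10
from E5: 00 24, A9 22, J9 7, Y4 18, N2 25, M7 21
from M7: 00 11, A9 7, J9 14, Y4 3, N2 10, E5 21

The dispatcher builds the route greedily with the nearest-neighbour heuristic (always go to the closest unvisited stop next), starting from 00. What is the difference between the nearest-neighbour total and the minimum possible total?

00: Y4=9, M7=11, A9=13, N2=16, J9=20, E5=24 ⇒ Y4
Y4: M7=3, A9=4, N2=7, J9=11, E5=18 ⇒ M7
M7: A9=7, N2=10, J9=14, E5=21 ⇒ A9
A9: N2=3, J9=15, E5=22 ⇒ N2
N2: J9=18, E5=25 ⇒ J9
J9: E5=7 ⇒ E5
NN route 00 → Y4 → M7 → A9 → N2 → J9 → E5 → 00 costs 71.
Optimal: 00 → E5 → J9 → A9 → N2 → Y4 → M7 → 00 costs 70 (by enumerating all 360 distinct tours).
Excess = 71 − 70 = 1.

1 longer than the optimal tour.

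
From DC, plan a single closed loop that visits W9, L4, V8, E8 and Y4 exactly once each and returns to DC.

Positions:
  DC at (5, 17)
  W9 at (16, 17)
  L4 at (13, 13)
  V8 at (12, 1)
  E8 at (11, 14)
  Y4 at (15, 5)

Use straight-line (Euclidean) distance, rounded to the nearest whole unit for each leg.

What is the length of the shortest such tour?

DC-W9-L4-V8-E8-Y4-DC: 11+5+12+13+10+16 = 67
DC-W9-L4-V8-Y4-E8-DC: 11+5+12+5+10+7 = 50
DC-W9-L4-E8-V8-Y4-DC: 11+5+2+13+5+16 = 52
DC-W9-L4-E8-Y4-V8-DC: 11+5+2+10+5+17 = 50
DC-W9-L4-Y4-V8-E8-DC: 11+5+8+5+13+7 = 49
DC-W9-L4-Y4-E8-V8-DC: 11+5+8+10+13+17 = 64
DC-W9-V8-L4-E8-Y4-DC: 11+16+12+2+10+16 = 67
DC-W9-V8-L4-Y4-E8-DC: 11+16+12+8+10+7 = 64
DC-W9-V8-E8-L4-Y4-DC: 11+16+13+2+8+16 = 66
DC-W9-V8-E8-Y4-L4-DC: 11+16+13+10+8+9 = 67
DC-W9-V8-Y4-L4-E8-DC: 11+16+5+8+2+7 = 49
DC-W9-V8-Y4-E8-L4-DC: 11+16+5+10+2+9 = 53
DC-W9-E8-L4-V8-Y4-DC: 11+6+2+12+5+16 = 52
DC-W9-E8-L4-Y4-V8-DC: 11+6+2+8+5+17 = 49
… (46 more)
DC-V8-Y4-W9-L4-E8-DC: 17+5+12+5+2+7 = 48  ← best
The minimum is 48.
One optimal route: DC → V8 → Y4 → W9 → L4 → E8 → DC (or its reverse).

Shortest round trip = 48.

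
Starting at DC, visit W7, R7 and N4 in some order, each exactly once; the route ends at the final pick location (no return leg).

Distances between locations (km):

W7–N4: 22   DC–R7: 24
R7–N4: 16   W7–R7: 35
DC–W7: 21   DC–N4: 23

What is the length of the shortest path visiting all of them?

There are 3! = 6 possible orderings.
DC→W7→R7→N4: 21+35+16 = 72
DC→W7→N4→R7: 21+22+16 = 59
DC→R7→W7→N4: 24+35+22 = 81
DC→R7→N4→W7: 24+16+22 = 62
DC→N4→W7→R7: 23+22+35 = 80
DC→N4→R7→W7: 23+16+35 = 74
The minimum is 59.
One shortest path: DC → W7 → N4 → R7.

59 km — the minimum one-way total.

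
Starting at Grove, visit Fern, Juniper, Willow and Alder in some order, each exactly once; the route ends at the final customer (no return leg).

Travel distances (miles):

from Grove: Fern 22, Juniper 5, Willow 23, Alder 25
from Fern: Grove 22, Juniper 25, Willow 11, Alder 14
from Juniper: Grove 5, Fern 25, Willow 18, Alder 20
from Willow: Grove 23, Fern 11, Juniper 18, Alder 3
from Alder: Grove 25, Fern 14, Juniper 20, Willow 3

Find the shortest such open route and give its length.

Shortest open route: 39 miles.

There are 4! = 24 possible orderings.
Grove→Fern→Juniper→Willow→Alder: 22+25+18+3 = 68
Grove→Fern→Juniper→Alder→Willow: 22+25+20+3 = 70
Grove→Fern→Willow→Juniper→Alder: 22+11+18+20 = 71
Grove→Fern→Willow→Alder→Juniper: 22+11+3+20 = 56
Grove→Fern→Alder→Juniper→Willow: 22+14+20+18 = 74
Grove→Fern→Alder→Willow→Juniper: 22+14+3+18 = 57
Grove→Juniper→Fern→Willow→Alder: 5+25+11+3 = 44
Grove→Juniper→Fern→Alder→Willow: 5+25+14+3 = 47
Grove→Juniper→Willow→Fern→Alder: 5+18+11+14 = 48
Grove→Juniper→Willow→Alder→Fern: 5+18+3+14 = 40
Grove→Juniper→Alder→Fern→Willow: 5+20+14+11 = 50
Grove→Juniper→Alder→Willow→Fern: 5+20+3+11 = 39
Grove→Willow→Fern→Juniper→Alder: 23+11+25+20 = 79
Grove→Willow→Fern→Alder→Juniper: 23+11+14+20 = 68
… (10 more)
The minimum is 39.
One shortest path: Grove → Juniper → Alder → Willow → Fern.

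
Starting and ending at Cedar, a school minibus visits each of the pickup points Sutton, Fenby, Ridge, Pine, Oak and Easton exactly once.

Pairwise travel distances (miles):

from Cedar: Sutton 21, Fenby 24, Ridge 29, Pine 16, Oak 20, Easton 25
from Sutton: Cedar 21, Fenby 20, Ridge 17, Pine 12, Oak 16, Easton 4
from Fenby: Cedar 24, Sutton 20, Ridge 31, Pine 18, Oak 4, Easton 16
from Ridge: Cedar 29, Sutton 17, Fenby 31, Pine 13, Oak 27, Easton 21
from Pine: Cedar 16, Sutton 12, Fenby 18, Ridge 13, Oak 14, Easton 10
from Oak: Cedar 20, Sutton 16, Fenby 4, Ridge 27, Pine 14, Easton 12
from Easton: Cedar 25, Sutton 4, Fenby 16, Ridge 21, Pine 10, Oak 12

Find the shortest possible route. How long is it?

There are 360 distinct closed tours to check (reversals are equivalent).
Cedar → Sutton → Fenby → Ridge → Pine → Oak → Easton → Cedar: 21+20+31+13+14+12+25 = 136
Cedar → Sutton → Fenby → Ridge → Pine → Easton → Oak → Cedar: 21+20+31+13+10+12+20 = 127
Cedar → Sutton → Fenby → Ridge → Oak → Pine → Easton → Cedar: 21+20+31+27+14+10+25 = 148
Cedar → Sutton → Fenby → Ridge → Oak → Easton → Pine → Cedar: 21+20+31+27+12+10+16 = 137
Cedar → Sutton → Fenby → Ridge → Easton → Pine → Oak → Cedar: 21+20+31+21+10+14+20 = 137
Cedar → Sutton → Fenby → Ridge → Easton → Oak → Pine → Cedar: 21+20+31+21+12+14+16 = 135
Cedar → Sutton → Fenby → Pine → Ridge → Oak → Easton → Cedar: 21+20+18+13+27+12+25 = 136
Cedar → Sutton → Fenby → Pine → Ridge → Easton → Oak → Cedar: 21+20+18+13+21+12+20 = 125
… (352 more)
Cedar → Fenby → Oak → Easton → Sutton → Ridge → Pine → Cedar: 24+4+12+4+17+13+16 = 90  ← best
The minimum is 90.
One optimal route: Cedar → Fenby → Oak → Easton → Sutton → Ridge → Pine → Cedar (or its reverse).

Minimum total distance: 90 miles.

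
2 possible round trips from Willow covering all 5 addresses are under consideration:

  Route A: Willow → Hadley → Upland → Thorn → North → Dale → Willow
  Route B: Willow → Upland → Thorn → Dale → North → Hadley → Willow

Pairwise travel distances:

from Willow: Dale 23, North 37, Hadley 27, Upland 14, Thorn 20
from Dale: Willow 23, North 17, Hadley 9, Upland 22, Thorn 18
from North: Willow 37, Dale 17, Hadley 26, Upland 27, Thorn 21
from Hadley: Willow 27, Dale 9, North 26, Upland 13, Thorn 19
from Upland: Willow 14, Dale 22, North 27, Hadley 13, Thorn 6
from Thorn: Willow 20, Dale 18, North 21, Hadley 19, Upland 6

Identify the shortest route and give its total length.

Route A: 27 + 13 + 6 + 21 + 17 + 23 = 107
Route B: 14 + 6 + 18 + 17 + 26 + 27 = 108

107 — Route A is the shortest.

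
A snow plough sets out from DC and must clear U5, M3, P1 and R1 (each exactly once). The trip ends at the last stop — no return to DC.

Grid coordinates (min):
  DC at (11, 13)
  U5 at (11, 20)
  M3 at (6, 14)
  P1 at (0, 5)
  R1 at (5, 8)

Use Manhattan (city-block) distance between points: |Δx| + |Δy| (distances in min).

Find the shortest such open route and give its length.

33 min — the minimum one-way total.

There are 4! = 24 possible orderings.
DC→U5→M3→P1→R1: 7+11+15+8 = 41
DC→U5→M3→R1→P1: 7+11+7+8 = 33
DC→U5→P1→M3→R1: 7+26+15+7 = 55
DC→U5→P1→R1→M3: 7+26+8+7 = 48
DC→U5→R1→M3→P1: 7+18+7+15 = 47
DC→U5→R1→P1→M3: 7+18+8+15 = 48
DC→M3→U5→P1→R1: 6+11+26+8 = 51
DC→M3→U5→R1→P1: 6+11+18+8 = 43
DC→M3→P1→U5→R1: 6+15+26+18 = 65
DC→M3→P1→R1→U5: 6+15+8+18 = 47
DC→M3→R1→U5→P1: 6+7+18+26 = 57
DC→M3→R1→P1→U5: 6+7+8+26 = 47
DC→P1→U5→M3→R1: 19+26+11+7 = 63
DC→P1→U5→R1→M3: 19+26+18+7 = 70
… (10 more)
The minimum is 33.
One shortest path: DC → U5 → M3 → R1 → P1.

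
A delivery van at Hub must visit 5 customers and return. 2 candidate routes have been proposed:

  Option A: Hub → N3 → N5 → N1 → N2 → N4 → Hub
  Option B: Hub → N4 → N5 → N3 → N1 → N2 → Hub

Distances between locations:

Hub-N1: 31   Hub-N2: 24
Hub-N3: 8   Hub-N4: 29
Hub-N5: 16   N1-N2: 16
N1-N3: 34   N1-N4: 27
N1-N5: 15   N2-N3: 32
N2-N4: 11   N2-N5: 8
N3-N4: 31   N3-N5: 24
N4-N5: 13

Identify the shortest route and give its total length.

Shortest is Option A, total 103.

Option A: 8 + 24 + 15 + 16 + 11 + 29 = 103
Option B: 29 + 13 + 24 + 34 + 16 + 24 = 140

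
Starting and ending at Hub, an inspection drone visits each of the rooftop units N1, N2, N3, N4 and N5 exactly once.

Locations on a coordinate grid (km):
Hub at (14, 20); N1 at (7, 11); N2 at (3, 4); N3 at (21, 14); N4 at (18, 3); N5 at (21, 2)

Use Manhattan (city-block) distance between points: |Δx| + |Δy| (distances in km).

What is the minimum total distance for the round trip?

72 km — the shortest possible round trip.

With 5 stops there are 5!/2 = 60 distinct round trips (a route and its reverse cost the same).
Hub → N1 → N2 → N3 → N4 → N5 → Hub: 16+11+28+14+4+25 = 98
Hub → N1 → N2 → N3 → N5 → N4 → Hub: 16+11+28+12+4+21 = 92
Hub → N1 → N2 → N4 → N3 → N5 → Hub: 16+11+16+14+12+25 = 94
Hub → N1 → N2 → N4 → N5 → N3 → Hub: 16+11+16+4+12+13 = 72
Hub → N1 → N2 → N5 → N3 → N4 → Hub: 16+11+20+12+14+21 = 94
Hub → N1 → N2 → N5 → N4 → N3 → Hub: 16+11+20+4+14+13 = 78
Hub → N1 → N3 → N2 → N4 → N5 → Hub: 16+17+28+16+4+25 = 106
Hub → N1 → N3 → N2 → N5 → N4 → Hub: 16+17+28+20+4+21 = 106
Hub → N1 → N3 → N4 → N2 → N5 → Hub: 16+17+14+16+20+25 = 108
Hub → N1 → N3 → N4 → N5 → N2 → Hub: 16+17+14+4+20+27 = 98
Hub → N1 → N3 → N5 → N2 → N4 → Hub: 16+17+12+20+16+21 = 102
Hub → N1 → N3 → N5 → N4 → N2 → Hub: 16+17+12+4+16+27 = 92
Hub → N1 → N4 → N2 → N3 → N5 → Hub: 16+19+16+28+12+25 = 116
Hub → N1 → N4 → N2 → N5 → N3 → Hub: 16+19+16+20+12+13 = 96
… (46 more)
The minimum is 72.
One optimal route: Hub → N1 → N2 → N4 → N5 → N3 → Hub (or its reverse).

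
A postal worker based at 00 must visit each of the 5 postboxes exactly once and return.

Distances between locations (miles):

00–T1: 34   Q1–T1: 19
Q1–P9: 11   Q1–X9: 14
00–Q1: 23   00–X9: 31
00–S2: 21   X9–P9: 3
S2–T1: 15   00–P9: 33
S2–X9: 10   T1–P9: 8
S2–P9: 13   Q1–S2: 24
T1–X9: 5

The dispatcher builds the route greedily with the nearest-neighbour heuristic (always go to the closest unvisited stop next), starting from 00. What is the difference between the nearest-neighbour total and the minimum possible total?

00: S2=21, Q1=23, X9=31, P9=33, T1=34 ⇒ S2
S2: X9=10, P9=13, T1=15, Q1=24 ⇒ X9
X9: P9=3, T1=5, Q1=14 ⇒ P9
P9: T1=8, Q1=11 ⇒ T1
T1: Q1=19 ⇒ Q1
NN route 00 → S2 → X9 → P9 → T1 → Q1 → 00 costs 84.
Optimal: 00 → Q1 → P9 → T1 → X9 → S2 → 00 costs 78 (by enumerating all 60 distinct tours).
Excess = 84 − 78 = 6.

Excess over optimum: 6 miles.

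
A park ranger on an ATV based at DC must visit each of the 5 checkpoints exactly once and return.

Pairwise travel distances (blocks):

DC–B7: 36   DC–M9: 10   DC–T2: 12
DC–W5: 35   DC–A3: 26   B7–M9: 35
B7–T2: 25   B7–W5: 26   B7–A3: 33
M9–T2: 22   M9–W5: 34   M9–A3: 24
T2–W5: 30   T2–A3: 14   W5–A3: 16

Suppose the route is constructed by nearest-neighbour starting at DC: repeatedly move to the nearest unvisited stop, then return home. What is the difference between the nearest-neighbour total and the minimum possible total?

The nearest-neighbour route is 11 blocks longer than optimal.

From DC: M9=10, T2=12, A3=26, W5=35, B7=36 → choose M9 (10).
From M9: T2=22, A3=24, W5=34, B7=35 → choose T2 (22).
From T2: A3=14, B7=25, W5=30 → choose A3 (14).
From A3: W5=16, B7=33 → choose W5 (16).
From W5: B7=26 → choose B7 (26).
NN route DC → M9 → T2 → A3 → W5 → B7 → DC costs 124.
Optimal: DC → M9 → B7 → W5 → A3 → T2 → DC costs 113 (by enumerating all 60 distinct tours).
Excess = 124 − 113 = 11.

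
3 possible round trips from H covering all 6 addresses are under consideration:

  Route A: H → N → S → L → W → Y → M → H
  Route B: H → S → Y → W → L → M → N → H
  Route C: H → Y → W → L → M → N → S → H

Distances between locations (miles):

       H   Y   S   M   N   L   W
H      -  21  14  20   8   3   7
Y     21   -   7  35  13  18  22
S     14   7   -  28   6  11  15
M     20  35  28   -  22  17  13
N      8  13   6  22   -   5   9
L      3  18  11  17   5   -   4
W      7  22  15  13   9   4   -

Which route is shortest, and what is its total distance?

Route A: 8 + 6 + 11 + 4 + 22 + 35 + 20 = 106
Route B: 14 + 7 + 22 + 4 + 17 + 22 + 8 = 94
Route C: 21 + 22 + 4 + 17 + 22 + 6 + 14 = 106

94 miles — Route B is the shortest.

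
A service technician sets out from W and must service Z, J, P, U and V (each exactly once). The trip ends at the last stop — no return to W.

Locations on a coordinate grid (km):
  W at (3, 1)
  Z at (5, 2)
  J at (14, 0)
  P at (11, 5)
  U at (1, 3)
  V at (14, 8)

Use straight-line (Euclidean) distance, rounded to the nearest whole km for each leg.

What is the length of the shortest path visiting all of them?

There are 5! = 120 possible orderings.
W - Z - J - P - U - V: 2+9+6+10+14 = 41
W - Z - J - P - V - U: 2+9+6+4+14 = 35
W - Z - J - U - P - V: 2+9+13+10+4 = 38
W - Z - J - U - V - P: 2+9+13+14+4 = 42
W - Z - J - V - P - U: 2+9+8+4+10 = 33
W - Z - J - V - U - P: 2+9+8+14+10 = 43
W - Z - P - J - U - V: 2+7+6+13+14 = 42
W - Z - P - J - V - U: 2+7+6+8+14 = 37
W - Z - P - U - J - V: 2+7+10+13+8 = 40
W - Z - P - U - V - J: 2+7+10+14+8 = 41
W - Z - P - V - J - U: 2+7+4+8+13 = 34
W - Z - P - V - U - J: 2+7+4+14+13 = 40
W - Z - U - J - P - V: 2+4+13+6+4 = 29
W - Z - U - J - V - P: 2+4+13+8+4 = 31
… (106 more)
W - U - Z - J - P - V: 3+4+9+6+4 = 26  ← best
The minimum is 26.
One shortest path: W → U → Z → J → P → V.

Shortest open route: 26 km.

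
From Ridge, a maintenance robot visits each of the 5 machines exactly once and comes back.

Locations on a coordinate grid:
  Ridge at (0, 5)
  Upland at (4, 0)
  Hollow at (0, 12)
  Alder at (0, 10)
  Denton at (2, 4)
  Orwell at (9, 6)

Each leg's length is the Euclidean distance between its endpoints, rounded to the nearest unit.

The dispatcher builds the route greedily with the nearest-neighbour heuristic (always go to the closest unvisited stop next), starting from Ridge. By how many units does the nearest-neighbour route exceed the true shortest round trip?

Excess over optimum: 1.

Ridge: Denton=2, Alder=5, Upland=6, Hollow=7, Orwell=9 ⇒ Denton
Denton: Upland=4, Alder=6, Orwell=7, Hollow=8 ⇒ Upland
Upland: Orwell=8, Alder=11, Hollow=13 ⇒ Orwell
Orwell: Alder=10, Hollow=11 ⇒ Alder
Alder: Hollow=2 ⇒ Hollow
NN route Ridge → Denton → Upland → Orwell → Alder → Hollow → Ridge costs 33.
Optimal: Ridge → Alder → Hollow → Orwell → Upland → Denton → Ridge costs 32 (by enumerating all 60 distinct tours).
Excess = 33 − 32 = 1.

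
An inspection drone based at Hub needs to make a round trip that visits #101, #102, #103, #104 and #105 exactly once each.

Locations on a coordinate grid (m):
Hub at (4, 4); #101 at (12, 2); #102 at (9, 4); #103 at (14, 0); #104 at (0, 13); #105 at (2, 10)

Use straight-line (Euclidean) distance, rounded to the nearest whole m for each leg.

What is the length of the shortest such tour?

Minimum total distance: 40 m.

With 5 stops there are 5!/2 = 60 distinct round trips (a route and its reverse cost the same).
Hub - #101 - #102 - #103 - #104 - #105 - Hub: 8+4+6+19+4+6 = 47
Hub - #101 - #102 - #103 - #105 - #104 - Hub: 8+4+6+16+4+10 = 48
Hub - #101 - #102 - #104 - #103 - #105 - Hub: 8+4+13+19+16+6 = 66
Hub - #101 - #102 - #104 - #105 - #103 - Hub: 8+4+13+4+16+11 = 56
Hub - #101 - #102 - #105 - #103 - #104 - Hub: 8+4+9+16+19+10 = 66
Hub - #101 - #102 - #105 - #104 - #103 - Hub: 8+4+9+4+19+11 = 55
Hub - #101 - #103 - #102 - #104 - #105 - Hub: 8+3+6+13+4+6 = 40
Hub - #101 - #103 - #102 - #105 - #104 - Hub: 8+3+6+9+4+10 = 40
Hub - #101 - #103 - #104 - #102 - #105 - Hub: 8+3+19+13+9+6 = 58
Hub - #101 - #103 - #104 - #105 - #102 - Hub: 8+3+19+4+9+5 = 48
Hub - #101 - #103 - #105 - #102 - #104 - Hub: 8+3+16+9+13+10 = 59
Hub - #101 - #103 - #105 - #104 - #102 - Hub: 8+3+16+4+13+5 = 49
Hub - #101 - #104 - #102 - #103 - #105 - Hub: 8+16+13+6+16+6 = 65
Hub - #101 - #104 - #102 - #105 - #103 - Hub: 8+16+13+9+16+11 = 73
… (46 more)
The minimum is 40.
One optimal route: Hub → #101 → #103 → #102 → #104 → #105 → Hub (or its reverse).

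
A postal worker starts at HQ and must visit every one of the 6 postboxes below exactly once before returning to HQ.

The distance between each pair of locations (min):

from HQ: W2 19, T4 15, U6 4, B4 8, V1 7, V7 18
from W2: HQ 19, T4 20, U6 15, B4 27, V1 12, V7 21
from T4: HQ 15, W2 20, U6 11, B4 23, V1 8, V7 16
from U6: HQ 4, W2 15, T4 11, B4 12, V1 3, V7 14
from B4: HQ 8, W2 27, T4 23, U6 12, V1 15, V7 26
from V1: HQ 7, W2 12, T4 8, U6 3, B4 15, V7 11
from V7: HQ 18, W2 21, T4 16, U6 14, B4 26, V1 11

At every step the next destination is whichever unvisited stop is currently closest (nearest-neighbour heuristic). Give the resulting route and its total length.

87 min along HQ → U6 → V1 → T4 → V7 → W2 → B4 → HQ.

From HQ: distances to unvisited — U6=4, V1=7, B4=8, T4=15, V7=18, W2=19. Nearest is U6 (4).
From U6: distances to unvisited — V1=3, T4=11, B4=12, V7=14, W2=15. Nearest is V1 (3).
From V1: distances to unvisited — T4=8, V7=11, W2=12, B4=15. Nearest is T4 (8).
From T4: distances to unvisited — V7=16, W2=20, B4=23. Nearest is V7 (16).
From V7: distances to unvisited — W2=21, B4=26. Nearest is W2 (21).
From W2: distances to unvisited — B4=27. Nearest is B4 (27).
Return B4→HQ: 8.
Total = 4 + 3 + 8 + 16 + 21 + 27 + 8 = 87.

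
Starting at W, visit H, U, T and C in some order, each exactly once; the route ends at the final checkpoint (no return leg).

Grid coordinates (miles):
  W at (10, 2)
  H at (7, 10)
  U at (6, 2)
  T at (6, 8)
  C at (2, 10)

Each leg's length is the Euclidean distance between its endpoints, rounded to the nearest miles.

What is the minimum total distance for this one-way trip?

Minimum one-way distance = 17 miles.

There are 4! = 24 possible orderings.
W→H→U→T→C: 9+8+6+4 = 27
W→H→U→C→T: 9+8+9+4 = 30
W→H→T→U→C: 9+2+6+9 = 26
W→H→T→C→U: 9+2+4+9 = 24
W→H→C→U→T: 9+5+9+6 = 29
W→H→C→T→U: 9+5+4+6 = 24
W→U→H→T→C: 4+8+2+4 = 18
W→U→H→C→T: 4+8+5+4 = 21
W→U→T→H→C: 4+6+2+5 = 17
W→U→T→C→H: 4+6+4+5 = 19
W→U→C→H→T: 4+9+5+2 = 20
W→U→C→T→H: 4+9+4+2 = 19
W→T→H→U→C: 7+2+8+9 = 26
W→T→H→C→U: 7+2+5+9 = 23
… (10 more)
The minimum is 17.
One shortest path: W → U → T → H → C.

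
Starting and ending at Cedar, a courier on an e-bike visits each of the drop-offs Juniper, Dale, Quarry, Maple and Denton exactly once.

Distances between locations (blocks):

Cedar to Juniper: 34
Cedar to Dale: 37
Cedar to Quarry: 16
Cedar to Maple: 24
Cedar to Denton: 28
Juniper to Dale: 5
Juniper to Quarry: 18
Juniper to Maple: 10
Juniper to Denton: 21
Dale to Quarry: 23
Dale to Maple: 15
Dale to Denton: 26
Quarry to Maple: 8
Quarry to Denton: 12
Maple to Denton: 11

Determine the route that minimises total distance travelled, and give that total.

With 5 stops there are 5!/2 = 60 distinct round trips (a route and its reverse cost the same).
Cedar→Juniper→Dale→Quarry→Maple→Denton→Cedar: 34+5+23+8+11+28 = 109
Cedar→Juniper→Dale→Quarry→Denton→Maple→Cedar: 34+5+23+12+11+24 = 109
Cedar→Juniper→Dale→Maple→Quarry→Denton→Cedar: 34+5+15+8+12+28 = 102
Cedar→Juniper→Dale→Maple→Denton→Quarry→Cedar: 34+5+15+11+12+16 = 93
Cedar→Juniper→Dale→Denton→Quarry→Maple→Cedar: 34+5+26+12+8+24 = 109
Cedar→Juniper→Dale→Denton→Maple→Quarry→Cedar: 34+5+26+11+8+16 = 100
Cedar→Juniper→Quarry→Dale→Maple→Denton→Cedar: 34+18+23+15+11+28 = 129
Cedar→Juniper→Quarry→Dale→Denton→Maple→Cedar: 34+18+23+26+11+24 = 136
Cedar→Juniper→Quarry→Maple→Dale→Denton→Cedar: 34+18+8+15+26+28 = 129
Cedar→Juniper→Quarry→Maple→Denton→Dale→Cedar: 34+18+8+11+26+37 = 134
Cedar→Juniper→Quarry→Denton→Dale→Maple→Cedar: 34+18+12+26+15+24 = 129
Cedar→Juniper→Quarry→Denton→Maple→Dale→Cedar: 34+18+12+11+15+37 = 127
Cedar→Juniper→Maple→Dale→Quarry→Denton→Cedar: 34+10+15+23+12+28 = 122
Cedar→Juniper→Maple→Dale→Denton→Quarry→Cedar: 34+10+15+26+12+16 = 113
… (46 more)
Cedar→Dale→Juniper→Maple→Denton→Quarry→Cedar: 37+5+10+11+12+16 = 91  ← best
The minimum is 91.
One optimal route: Cedar → Dale → Juniper → Maple → Denton → Quarry → Cedar (or its reverse).

91 blocks — the shortest possible round trip.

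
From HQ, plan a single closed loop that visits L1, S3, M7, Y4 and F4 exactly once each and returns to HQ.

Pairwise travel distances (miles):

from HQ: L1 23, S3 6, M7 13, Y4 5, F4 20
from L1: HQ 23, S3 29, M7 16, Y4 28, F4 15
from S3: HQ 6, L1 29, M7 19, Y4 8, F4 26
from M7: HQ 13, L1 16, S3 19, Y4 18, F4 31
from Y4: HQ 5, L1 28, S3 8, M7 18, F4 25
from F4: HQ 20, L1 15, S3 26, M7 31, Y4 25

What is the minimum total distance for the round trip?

Shortest round trip = 83 miles.

With 5 stops there are 5!/2 = 60 distinct round trips (a route and its reverse cost the same).
HQ-L1-S3-M7-Y4-F4-HQ: 23+29+19+18+25+20 = 134
HQ-L1-S3-M7-F4-Y4-HQ: 23+29+19+31+25+5 = 132
HQ-L1-S3-Y4-M7-F4-HQ: 23+29+8+18+31+20 = 129
HQ-L1-S3-Y4-F4-M7-HQ: 23+29+8+25+31+13 = 129
HQ-L1-S3-F4-M7-Y4-HQ: 23+29+26+31+18+5 = 132
HQ-L1-S3-F4-Y4-M7-HQ: 23+29+26+25+18+13 = 134
HQ-L1-M7-S3-Y4-F4-HQ: 23+16+19+8+25+20 = 111
HQ-L1-M7-S3-F4-Y4-HQ: 23+16+19+26+25+5 = 114
HQ-L1-M7-Y4-S3-F4-HQ: 23+16+18+8+26+20 = 111
HQ-L1-M7-Y4-F4-S3-HQ: 23+16+18+25+26+6 = 114
HQ-L1-M7-F4-S3-Y4-HQ: 23+16+31+26+8+5 = 109
HQ-L1-M7-F4-Y4-S3-HQ: 23+16+31+25+8+6 = 109
HQ-L1-Y4-S3-M7-F4-HQ: 23+28+8+19+31+20 = 129
HQ-L1-Y4-S3-F4-M7-HQ: 23+28+8+26+31+13 = 129
… (46 more)
HQ-S3-Y4-M7-L1-F4-HQ: 6+8+18+16+15+20 = 83  ← best
The minimum is 83.
One optimal route: HQ → S3 → Y4 → M7 → L1 → F4 → HQ (or its reverse).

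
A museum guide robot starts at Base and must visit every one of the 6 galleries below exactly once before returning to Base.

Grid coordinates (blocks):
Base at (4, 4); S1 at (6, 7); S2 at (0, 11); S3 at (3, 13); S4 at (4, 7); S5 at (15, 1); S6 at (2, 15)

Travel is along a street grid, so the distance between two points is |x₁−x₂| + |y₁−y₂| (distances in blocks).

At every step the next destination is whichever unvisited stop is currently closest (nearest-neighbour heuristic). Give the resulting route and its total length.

Base → [S4:3 / S1:5 / S3:10 / S2:11 / S6:13 / S5:14] → S4 (3)
S4 → [S1:2 / S3:7 / S2:8 / S6:10 / S5:17] → S1 (2)
S1 → [S3:9 / S2:10 / S6:12 / S5:15] → S3 (9)
S3 → [S6:3 / S2:5 / S5:24] → S6 (3)
S6 → [S2:6 / S5:27] → S2 (6)
S2 → [S5:25] → S5 (25)
Return S5→Base: 14.
Total = 3 + 2 + 9 + 3 + 6 + 25 + 14 = 62.

62 blocks along Base → S4 → S1 → S3 → S6 → S2 → S5 → Base.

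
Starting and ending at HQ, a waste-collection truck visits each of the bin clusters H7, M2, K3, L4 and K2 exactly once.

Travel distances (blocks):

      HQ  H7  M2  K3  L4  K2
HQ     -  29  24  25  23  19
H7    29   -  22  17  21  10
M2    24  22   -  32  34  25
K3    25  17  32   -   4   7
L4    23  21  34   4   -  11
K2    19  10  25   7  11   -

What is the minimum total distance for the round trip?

Minimum total distance: 90 blocks.

HQ - H7 - M2 - K3 - L4 - K2 - HQ: 29+22+32+4+11+19 = 117
HQ - H7 - M2 - K3 - K2 - L4 - HQ: 29+22+32+7+11+23 = 124
HQ - H7 - M2 - L4 - K3 - K2 - HQ: 29+22+34+4+7+19 = 115
HQ - H7 - M2 - L4 - K2 - K3 - HQ: 29+22+34+11+7+25 = 128
HQ - H7 - M2 - K2 - K3 - L4 - HQ: 29+22+25+7+4+23 = 110
HQ - H7 - M2 - K2 - L4 - K3 - HQ: 29+22+25+11+4+25 = 116
HQ - H7 - K3 - M2 - L4 - K2 - HQ: 29+17+32+34+11+19 = 142
HQ - H7 - K3 - M2 - K2 - L4 - HQ: 29+17+32+25+11+23 = 137
HQ - H7 - K3 - L4 - M2 - K2 - HQ: 29+17+4+34+25+19 = 128
HQ - H7 - K3 - L4 - K2 - M2 - HQ: 29+17+4+11+25+24 = 110
HQ - H7 - K3 - K2 - M2 - L4 - HQ: 29+17+7+25+34+23 = 135
HQ - H7 - K3 - K2 - L4 - M2 - HQ: 29+17+7+11+34+24 = 122
HQ - H7 - L4 - M2 - K3 - K2 - HQ: 29+21+34+32+7+19 = 142
HQ - H7 - L4 - M2 - K2 - K3 - HQ: 29+21+34+25+7+25 = 141
… (46 more)
HQ - M2 - H7 - K2 - K3 - L4 - HQ: 24+22+10+7+4+23 = 90  ← best
The minimum is 90.
One optimal route: HQ → M2 → H7 → K2 → K3 → L4 → HQ (or its reverse).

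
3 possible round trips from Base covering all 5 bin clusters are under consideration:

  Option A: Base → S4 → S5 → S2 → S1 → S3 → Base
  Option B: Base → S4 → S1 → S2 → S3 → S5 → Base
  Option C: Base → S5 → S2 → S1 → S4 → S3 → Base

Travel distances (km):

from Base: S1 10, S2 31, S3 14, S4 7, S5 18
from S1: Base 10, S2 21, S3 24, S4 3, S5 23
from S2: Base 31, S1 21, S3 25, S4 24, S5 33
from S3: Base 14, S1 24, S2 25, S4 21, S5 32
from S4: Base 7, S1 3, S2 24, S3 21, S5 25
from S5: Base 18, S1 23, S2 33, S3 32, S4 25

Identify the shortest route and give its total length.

106 km — Option B is the shortest.

Option A: 7 + 25 + 33 + 21 + 24 + 14 = 124
Option B: 7 + 3 + 21 + 25 + 32 + 18 = 106
Option C: 18 + 33 + 21 + 3 + 21 + 14 = 110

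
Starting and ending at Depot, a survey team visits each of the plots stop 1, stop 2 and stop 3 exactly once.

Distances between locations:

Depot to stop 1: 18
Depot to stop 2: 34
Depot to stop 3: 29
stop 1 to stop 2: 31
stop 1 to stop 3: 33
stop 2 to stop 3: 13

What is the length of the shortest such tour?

There are 3 distinct closed tours to check (reversals are equivalent).
Depot → stop 1 → stop 2 → stop 3 → Depot: 18+31+13+29 = 91
Depot → stop 1 → stop 3 → stop 2 → Depot: 18+33+13+34 = 98
Depot → stop 2 → stop 1 → stop 3 → Depot: 34+31+33+29 = 127
The minimum is 91.
One optimal route: Depot → stop 1 → stop 2 → stop 3 → Depot (or its reverse).

91 — the shortest possible round trip.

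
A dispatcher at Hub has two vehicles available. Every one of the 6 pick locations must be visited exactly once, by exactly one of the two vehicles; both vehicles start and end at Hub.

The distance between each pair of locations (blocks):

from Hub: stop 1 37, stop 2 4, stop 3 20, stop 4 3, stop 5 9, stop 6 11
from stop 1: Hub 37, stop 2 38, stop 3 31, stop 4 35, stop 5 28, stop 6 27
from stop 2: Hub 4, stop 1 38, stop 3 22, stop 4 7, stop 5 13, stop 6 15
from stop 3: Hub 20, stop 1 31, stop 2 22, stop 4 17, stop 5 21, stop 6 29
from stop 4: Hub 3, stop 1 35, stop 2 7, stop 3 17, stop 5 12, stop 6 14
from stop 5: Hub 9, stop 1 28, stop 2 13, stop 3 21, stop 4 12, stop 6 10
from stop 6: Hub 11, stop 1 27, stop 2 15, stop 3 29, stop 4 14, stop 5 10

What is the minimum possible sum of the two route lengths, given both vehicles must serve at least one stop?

105 blocks — the smallest possible combined total.

Check every non-empty split of the stops between the two vehicles; for each half take its own optimal tour:
  {stop 1} + {stop 2, stop 3, stop 4, stop 5, stop 6}: 74 + 70 = 144
  {stop 2} + {stop 1, stop 3, stop 4, stop 5, stop 6}: 8 + 97 = 105
  {stop 1, stop 2} + {stop 3, stop 4, stop 5, stop 6}: 79 + 62 = 141
  {stop 3} + {stop 1, stop 2, stop 4, stop 5, stop 6}: 40 + 89 = 129
  {stop 1, stop 3} + {stop 2, stop 4, stop 5, stop 6}: 88 + 44 = 132
  {stop 2, stop 3} + {stop 1, stop 4, stop 5, stop 6}: 46 + 81 = 127
  … (31 splits in total)
Best: vehicle 1 Hub → stop 2 → Hub = 8; vehicle 2 Hub → stop 4 → stop 3 → stop 1 → stop 6 → stop 5 → Hub = 97; combined 105.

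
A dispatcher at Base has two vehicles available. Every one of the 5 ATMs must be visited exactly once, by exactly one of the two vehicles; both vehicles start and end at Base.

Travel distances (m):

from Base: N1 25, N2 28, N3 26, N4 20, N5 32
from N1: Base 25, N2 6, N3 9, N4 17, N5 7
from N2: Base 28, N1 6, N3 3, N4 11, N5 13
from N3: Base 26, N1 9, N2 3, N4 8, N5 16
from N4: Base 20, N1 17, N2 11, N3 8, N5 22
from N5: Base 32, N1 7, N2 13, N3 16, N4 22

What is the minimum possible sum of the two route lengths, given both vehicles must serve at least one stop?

114 m — the smallest possible combined total.

There are 2^4 − 1 = 15 ways to divide the 5 stops into two non-empty groups. For each, the best each vehicle can do is its own shortest tour through its group:
  {N1} + {N2, N3, N4, N5}: 50 + 76 = 126
  {N2} + {N1, N3, N4, N5}: 56 + 76 = 132
  {N1, N2} + {N3, N4, N5}: 59 + 76 = 135
  {N3} + {N1, N2, N4, N5}: 52 + 76 = 128
  {N1, N3} + {N2, N4, N5}: 60 + 76 = 136
  {N2, N3} + {N1, N4, N5}: 57 + 74 = 131
  … (15 splits in total)
  {N4} + {N1, N2, N3, N5}: 40 + 74 = 114  ← best
Best: vehicle 1 Base → N4 → Base = 40; vehicle 2 Base → N1 → N5 → N2 → N3 → Base = 74; combined 114.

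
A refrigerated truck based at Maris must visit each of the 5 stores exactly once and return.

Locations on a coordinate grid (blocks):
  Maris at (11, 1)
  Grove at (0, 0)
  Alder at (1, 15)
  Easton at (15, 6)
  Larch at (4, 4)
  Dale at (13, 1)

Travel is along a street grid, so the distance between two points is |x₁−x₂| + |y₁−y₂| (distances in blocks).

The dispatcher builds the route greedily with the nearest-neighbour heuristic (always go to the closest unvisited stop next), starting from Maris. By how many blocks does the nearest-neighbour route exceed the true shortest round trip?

From Maris: Dale=2, Easton=9, Larch=10, Grove=12, Alder=24 → choose Dale (2).
From Dale: Easton=7, Larch=12, Grove=14, Alder=26 → choose Easton (7).
From Easton: Larch=13, Grove=21, Alder=23 → choose Larch (13).
From Larch: Grove=8, Alder=14 → choose Grove (8).
From Grove: Alder=16 → choose Alder (16).
NN route Maris → Dale → Easton → Larch → Grove → Alder → Maris costs 70.
Optimal: Maris → Grove → Alder → Larch → Easton → Dale → Maris costs 64 (by enumerating all 60 distinct tours).
Excess = 70 − 64 = 6.

The nearest-neighbour route is 6 blocks longer than optimal.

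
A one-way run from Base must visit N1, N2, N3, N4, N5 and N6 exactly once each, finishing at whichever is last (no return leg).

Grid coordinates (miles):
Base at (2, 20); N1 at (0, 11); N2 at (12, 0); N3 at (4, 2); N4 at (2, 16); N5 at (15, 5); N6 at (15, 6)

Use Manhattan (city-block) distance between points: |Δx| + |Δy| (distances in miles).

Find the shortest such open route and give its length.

Minimum one-way distance = 43 miles.

There are 6! = 720 possible orderings.
Base - N1 - N2 - N3 - N4 - N5 - N6: 11+23+10+16+24+1 = 85
Base - N1 - N2 - N3 - N4 - N6 - N5: 11+23+10+16+23+1 = 84
Base - N1 - N2 - N3 - N5 - N4 - N6: 11+23+10+14+24+23 = 105
Base - N1 - N2 - N3 - N5 - N6 - N4: 11+23+10+14+1+23 = 82
Base - N1 - N2 - N3 - N6 - N4 - N5: 11+23+10+15+23+24 = 106
Base - N1 - N2 - N3 - N6 - N5 - N4: 11+23+10+15+1+24 = 84
Base - N1 - N2 - N4 - N3 - N5 - N6: 11+23+26+16+14+1 = 91
Base - N1 - N2 - N4 - N3 - N6 - N5: 11+23+26+16+15+1 = 92
… (712 more)
Base - N4 - N1 - N3 - N2 - N5 - N6: 4+7+13+10+8+1 = 43  ← best
The minimum is 43.
One shortest path: Base → N4 → N1 → N3 → N2 → N5 → N6.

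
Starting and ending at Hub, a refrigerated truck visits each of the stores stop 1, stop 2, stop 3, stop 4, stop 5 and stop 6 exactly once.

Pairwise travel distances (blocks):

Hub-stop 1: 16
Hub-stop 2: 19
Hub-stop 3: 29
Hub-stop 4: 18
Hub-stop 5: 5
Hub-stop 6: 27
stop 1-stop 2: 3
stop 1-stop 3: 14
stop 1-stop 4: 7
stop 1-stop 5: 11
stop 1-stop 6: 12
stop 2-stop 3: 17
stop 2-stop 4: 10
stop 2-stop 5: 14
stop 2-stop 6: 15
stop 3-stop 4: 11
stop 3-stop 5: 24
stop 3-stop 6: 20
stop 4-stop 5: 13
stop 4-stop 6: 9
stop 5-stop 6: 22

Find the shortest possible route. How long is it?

Shortest round trip = 83 blocks.

Hub - stop 1 - stop 2 - stop 3 - stop 4 - stop 5 - stop 6 - Hub: 16+3+17+11+13+22+27 = 109
Hub - stop 1 - stop 2 - stop 3 - stop 4 - stop 6 - stop 5 - Hub: 16+3+17+11+9+22+5 = 83
Hub - stop 1 - stop 2 - stop 3 - stop 5 - stop 4 - stop 6 - Hub: 16+3+17+24+13+9+27 = 109
Hub - stop 1 - stop 2 - stop 3 - stop 5 - stop 6 - stop 4 - Hub: 16+3+17+24+22+9+18 = 109
Hub - stop 1 - stop 2 - stop 3 - stop 6 - stop 4 - stop 5 - Hub: 16+3+17+20+9+13+5 = 83
Hub - stop 1 - stop 2 - stop 3 - stop 6 - stop 5 - stop 4 - Hub: 16+3+17+20+22+13+18 = 109
Hub - stop 1 - stop 2 - stop 4 - stop 3 - stop 5 - stop 6 - Hub: 16+3+10+11+24+22+27 = 113
Hub - stop 1 - stop 2 - stop 4 - stop 3 - stop 6 - stop 5 - Hub: 16+3+10+11+20+22+5 = 87
… (352 more)
The minimum is 83.
One optimal route: Hub → stop 1 → stop 2 → stop 3 → stop 4 → stop 6 → stop 5 → Hub (or its reverse).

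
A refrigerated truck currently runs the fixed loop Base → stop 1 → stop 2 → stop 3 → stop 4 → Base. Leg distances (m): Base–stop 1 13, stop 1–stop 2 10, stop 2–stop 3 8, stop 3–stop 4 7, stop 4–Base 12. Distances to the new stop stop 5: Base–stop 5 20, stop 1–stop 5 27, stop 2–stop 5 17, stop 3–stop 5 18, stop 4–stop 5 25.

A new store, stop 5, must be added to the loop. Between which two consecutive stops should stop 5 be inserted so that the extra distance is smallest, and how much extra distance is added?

Insertion cost between consecutive stops i–j is d(i,stop 5) + d(stop 5,j) − d(i,j):
  between Base and stop 1: 20 + 27 − 13 = 34
  between stop 1 and stop 2: 27 + 17 − 10 = 34
  between stop 2 and stop 3: 17 + 18 − 8 = 27
  between stop 3 and stop 4: 18 + 25 − 7 = 36
  between stop 4 and Base: 25 + 20 − 12 = 33
Cheapest insertion is between stop 2 and stop 3, adding 27.
New total = 50 + 27 = 77.

+27 m — insert stop 5 between stop 2 and stop 3.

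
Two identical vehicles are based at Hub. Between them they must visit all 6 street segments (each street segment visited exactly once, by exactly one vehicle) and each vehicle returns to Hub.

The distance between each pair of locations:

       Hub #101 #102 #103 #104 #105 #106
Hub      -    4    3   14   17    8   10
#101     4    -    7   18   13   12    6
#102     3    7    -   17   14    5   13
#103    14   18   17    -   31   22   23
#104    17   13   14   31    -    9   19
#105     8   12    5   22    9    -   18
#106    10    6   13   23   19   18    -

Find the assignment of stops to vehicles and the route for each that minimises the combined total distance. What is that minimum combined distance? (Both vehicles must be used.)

74 — the smallest possible combined total.

Check every non-empty split of the stops between the two vehicles; for each half take its own optimal tour:
  {#101} + {#102, #103, #104, #105, #106}: 8 + 73 = 81
  {#102} + {#101, #103, #104, #105, #106}: 6 + 73 = 79
  {#101, #102} + {#103, #104, #105, #106}: 14 + 73 = 87
  {#103} + {#101, #102, #104, #105, #106}: 28 + 46 = 74
  {#101, #103} + {#102, #104, #105, #106}: 36 + 46 = 82
  {#102, #103} + {#101, #104, #105, #106}: 34 + 46 = 80
  … (31 splits in total)
Best: vehicle 1 Hub → #103 → Hub = 28; vehicle 2 Hub → #101 → #106 → #104 → #105 → #102 → Hub = 46; combined 74.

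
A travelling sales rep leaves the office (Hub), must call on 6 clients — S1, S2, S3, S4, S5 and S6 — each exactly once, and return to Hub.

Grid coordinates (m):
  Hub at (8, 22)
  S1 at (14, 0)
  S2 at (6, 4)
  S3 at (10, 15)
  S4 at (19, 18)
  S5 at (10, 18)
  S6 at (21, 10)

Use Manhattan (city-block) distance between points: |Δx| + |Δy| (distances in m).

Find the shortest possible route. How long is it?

There are 360 distinct closed tours to check (reversals are equivalent).
Hub→S1→S2→S3→S4→S5→S6→Hub: 28+12+15+12+9+19+25 = 120
Hub→S1→S2→S3→S4→S6→S5→Hub: 28+12+15+12+10+19+6 = 102
Hub→S1→S2→S3→S5→S4→S6→Hub: 28+12+15+3+9+10+25 = 102
Hub→S1→S2→S3→S5→S6→S4→Hub: 28+12+15+3+19+10+15 = 102
Hub→S1→S2→S3→S6→S4→S5→Hub: 28+12+15+16+10+9+6 = 96
Hub→S1→S2→S3→S6→S5→S4→Hub: 28+12+15+16+19+9+15 = 114
Hub→S1→S2→S4→S3→S5→S6→Hub: 28+12+27+12+3+19+25 = 126
Hub→S1→S2→S4→S3→S6→S5→Hub: 28+12+27+12+16+19+6 = 120
… (352 more)
Hub→S3→S2→S1→S6→S4→S5→Hub: 9+15+12+17+10+9+6 = 78  ← best
The minimum is 78.
One optimal route: Hub → S3 → S2 → S1 → S6 → S4 → S5 → Hub (or its reverse).

Minimum total distance: 78 m.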